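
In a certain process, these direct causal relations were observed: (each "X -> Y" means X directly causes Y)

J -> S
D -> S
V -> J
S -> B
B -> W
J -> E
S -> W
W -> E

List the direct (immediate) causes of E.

Upstream contributors include V, D, S, B, but only J, W feed directly into E.

J, W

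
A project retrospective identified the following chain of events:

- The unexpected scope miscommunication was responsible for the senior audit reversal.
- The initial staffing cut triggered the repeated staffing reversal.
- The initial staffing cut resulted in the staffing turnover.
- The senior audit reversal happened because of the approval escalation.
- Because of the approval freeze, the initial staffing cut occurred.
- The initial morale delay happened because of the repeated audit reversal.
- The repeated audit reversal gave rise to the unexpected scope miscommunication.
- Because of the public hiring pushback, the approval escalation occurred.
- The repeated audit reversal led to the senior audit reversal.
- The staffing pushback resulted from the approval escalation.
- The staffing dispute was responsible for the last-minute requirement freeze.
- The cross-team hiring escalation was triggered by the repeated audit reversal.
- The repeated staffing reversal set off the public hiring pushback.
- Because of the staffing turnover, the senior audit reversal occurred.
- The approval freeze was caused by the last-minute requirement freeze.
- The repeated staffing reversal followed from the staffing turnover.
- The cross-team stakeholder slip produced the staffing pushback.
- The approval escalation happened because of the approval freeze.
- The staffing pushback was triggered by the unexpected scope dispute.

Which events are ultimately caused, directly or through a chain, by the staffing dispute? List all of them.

the approval escalation, the approval freeze, the initial staffing cut, the last-minute requirement freeze, the public hiring pushback, the repeated staffing reversal, the senior audit reversal, the staffing pushback, the staffing turnover

Direct effects: the last-minute requirement freeze.
2 steps out: the approval freeze.
3 steps out: the initial staffing cut, the approval escalation.
4 steps out: the staffing turnover, the repeated staffing reversal, the senior audit reversal, the staffing pushback.
5 steps out: the public hiring pushback.
Not reachable from it: the repeated audit reversal, the initial morale delay, the cross-team stakeholder slip, the cross-team hiring escalation, the unexpected scope dispute, the unexpected scope miscommunication.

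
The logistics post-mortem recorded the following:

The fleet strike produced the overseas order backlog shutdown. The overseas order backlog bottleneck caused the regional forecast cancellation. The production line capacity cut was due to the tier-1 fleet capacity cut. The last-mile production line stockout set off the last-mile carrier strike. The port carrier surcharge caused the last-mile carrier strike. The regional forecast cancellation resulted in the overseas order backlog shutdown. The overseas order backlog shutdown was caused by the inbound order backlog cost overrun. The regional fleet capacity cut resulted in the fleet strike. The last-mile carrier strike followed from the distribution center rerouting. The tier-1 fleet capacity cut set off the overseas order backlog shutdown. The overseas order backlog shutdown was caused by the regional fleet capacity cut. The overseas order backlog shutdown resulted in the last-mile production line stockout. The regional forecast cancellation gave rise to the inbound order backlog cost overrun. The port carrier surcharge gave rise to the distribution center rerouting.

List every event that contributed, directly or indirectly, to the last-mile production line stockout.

Immediate cause of the last-mile production line stockout: the overseas order backlog shutdown.
Further upstream: the regional fleet capacity cut, the overseas order backlog bottleneck, the fleet strike, the regional forecast cancellation, the tier-1 fleet capacity cut, the inbound order backlog cost overrun.

the fleet strike, the inbound order backlog cost overrun, the overseas order backlog bottleneck, the overseas order backlog shutdown, the regional fleet capacity cut, the regional forecast cancellation, the tier-1 fleet capacity cut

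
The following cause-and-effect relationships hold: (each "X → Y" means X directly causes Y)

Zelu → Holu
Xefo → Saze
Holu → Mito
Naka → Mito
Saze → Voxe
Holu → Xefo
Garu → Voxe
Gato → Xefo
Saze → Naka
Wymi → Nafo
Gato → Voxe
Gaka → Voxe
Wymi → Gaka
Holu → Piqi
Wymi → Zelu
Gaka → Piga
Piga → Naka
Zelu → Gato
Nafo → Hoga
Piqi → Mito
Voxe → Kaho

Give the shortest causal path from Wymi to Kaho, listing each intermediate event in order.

Wymi → Gaka → Voxe → Kaho

Wymi → Gaka
Gaka → Voxe
Voxe → Kaho
Length: 3 steps.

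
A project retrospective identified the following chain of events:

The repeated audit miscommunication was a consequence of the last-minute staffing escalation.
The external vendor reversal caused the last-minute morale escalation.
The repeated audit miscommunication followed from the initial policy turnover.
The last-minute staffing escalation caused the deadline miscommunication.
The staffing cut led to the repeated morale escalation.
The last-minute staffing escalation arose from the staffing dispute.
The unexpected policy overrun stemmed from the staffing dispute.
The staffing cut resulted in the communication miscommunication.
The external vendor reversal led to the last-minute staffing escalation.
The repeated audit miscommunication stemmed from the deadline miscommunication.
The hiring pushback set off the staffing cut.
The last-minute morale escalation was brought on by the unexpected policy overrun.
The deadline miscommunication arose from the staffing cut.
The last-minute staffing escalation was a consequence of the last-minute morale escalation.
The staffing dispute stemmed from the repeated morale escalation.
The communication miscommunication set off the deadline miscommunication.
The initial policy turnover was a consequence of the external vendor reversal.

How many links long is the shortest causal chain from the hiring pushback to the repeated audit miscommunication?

Shortest chain: the hiring pushback → the staffing cut → the deadline miscommunication → the repeated audit miscommunication.

3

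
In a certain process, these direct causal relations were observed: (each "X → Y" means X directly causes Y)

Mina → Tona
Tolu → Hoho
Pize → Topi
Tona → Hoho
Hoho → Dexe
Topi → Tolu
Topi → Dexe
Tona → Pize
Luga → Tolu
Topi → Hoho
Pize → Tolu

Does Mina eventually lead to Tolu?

Yes

There is a causal chain: Mina → Tona → Pize → Tolu.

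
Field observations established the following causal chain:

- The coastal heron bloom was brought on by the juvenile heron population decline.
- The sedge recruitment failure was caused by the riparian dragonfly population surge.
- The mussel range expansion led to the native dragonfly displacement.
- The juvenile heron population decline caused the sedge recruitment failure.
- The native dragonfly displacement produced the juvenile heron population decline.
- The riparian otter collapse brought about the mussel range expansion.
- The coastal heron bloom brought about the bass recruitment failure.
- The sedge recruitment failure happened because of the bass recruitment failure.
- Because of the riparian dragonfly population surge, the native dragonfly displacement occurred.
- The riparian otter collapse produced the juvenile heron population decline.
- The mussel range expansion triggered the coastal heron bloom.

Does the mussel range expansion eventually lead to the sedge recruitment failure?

There is a causal chain: the mussel range expansion → the native dragonfly displacement → the juvenile heron population decline → the sedge recruitment failure.

Yes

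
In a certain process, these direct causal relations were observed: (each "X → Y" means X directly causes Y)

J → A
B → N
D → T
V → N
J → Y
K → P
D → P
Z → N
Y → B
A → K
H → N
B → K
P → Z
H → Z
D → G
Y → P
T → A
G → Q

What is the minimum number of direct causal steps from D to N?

Shortest chain: D → P → Z → N.

3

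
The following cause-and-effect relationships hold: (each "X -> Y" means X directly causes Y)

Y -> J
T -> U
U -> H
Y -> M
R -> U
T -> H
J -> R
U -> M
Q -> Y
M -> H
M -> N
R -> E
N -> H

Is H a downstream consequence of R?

Yes

There is a causal chain: R → U → H.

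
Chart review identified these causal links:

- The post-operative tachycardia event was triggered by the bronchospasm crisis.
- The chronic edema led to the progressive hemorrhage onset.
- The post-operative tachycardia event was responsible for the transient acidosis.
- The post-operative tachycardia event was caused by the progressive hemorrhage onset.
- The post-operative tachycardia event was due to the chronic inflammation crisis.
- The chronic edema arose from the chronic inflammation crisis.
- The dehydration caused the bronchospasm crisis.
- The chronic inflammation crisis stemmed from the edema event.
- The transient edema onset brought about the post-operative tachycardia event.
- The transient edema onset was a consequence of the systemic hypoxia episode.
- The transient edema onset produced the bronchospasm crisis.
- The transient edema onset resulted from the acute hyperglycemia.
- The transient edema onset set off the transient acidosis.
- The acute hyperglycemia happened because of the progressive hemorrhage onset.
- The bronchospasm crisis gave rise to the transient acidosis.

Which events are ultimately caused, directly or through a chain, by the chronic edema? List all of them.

Direct effects: the progressive hemorrhage onset.
2 steps out: the acute hyperglycemia, the post-operative tachycardia event.
3 steps out: the transient edema onset, the transient acidosis.
4 steps out: the bronchospasm crisis.
Not reachable from it: the systemic hypoxia episode, the dehydration, the edema event, the chronic inflammation crisis.

the acute hyperglycemia, the bronchospasm crisis, the post-operative tachycardia event, the progressive hemorrhage onset, the transient acidosis, the transient edema onset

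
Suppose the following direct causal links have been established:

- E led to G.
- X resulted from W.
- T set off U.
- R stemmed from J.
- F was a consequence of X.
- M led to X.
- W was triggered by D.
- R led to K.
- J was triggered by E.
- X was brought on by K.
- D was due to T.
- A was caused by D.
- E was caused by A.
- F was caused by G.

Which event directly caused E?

A

Upstream contributors include T, D, but only A feeds directly into E.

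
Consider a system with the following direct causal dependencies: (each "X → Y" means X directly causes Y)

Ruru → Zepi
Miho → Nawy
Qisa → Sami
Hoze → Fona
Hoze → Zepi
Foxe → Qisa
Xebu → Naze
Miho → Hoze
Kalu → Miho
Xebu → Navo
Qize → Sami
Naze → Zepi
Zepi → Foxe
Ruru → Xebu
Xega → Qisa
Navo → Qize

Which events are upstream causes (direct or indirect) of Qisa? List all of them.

Foxe, Hoze, Kalu, Miho, Naze, Ruru, Xebu, Xega, Zepi

Immediate causes of Qisa: Xega, Foxe.
Further upstream: Ruru, Xebu, Kalu, Miho, Hoze, Naze, Zepi.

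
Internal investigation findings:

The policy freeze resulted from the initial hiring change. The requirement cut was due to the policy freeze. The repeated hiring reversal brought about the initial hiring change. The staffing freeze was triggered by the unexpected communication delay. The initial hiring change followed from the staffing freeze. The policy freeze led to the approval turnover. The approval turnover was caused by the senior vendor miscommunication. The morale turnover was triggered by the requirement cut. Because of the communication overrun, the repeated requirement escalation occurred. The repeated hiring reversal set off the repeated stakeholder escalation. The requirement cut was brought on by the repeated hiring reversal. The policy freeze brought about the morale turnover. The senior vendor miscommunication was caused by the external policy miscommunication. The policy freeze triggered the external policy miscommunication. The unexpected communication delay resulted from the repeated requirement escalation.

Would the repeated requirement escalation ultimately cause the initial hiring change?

Yes

There is a causal chain: the repeated requirement escalation → the unexpected communication delay → the staffing freeze → the initial hiring change.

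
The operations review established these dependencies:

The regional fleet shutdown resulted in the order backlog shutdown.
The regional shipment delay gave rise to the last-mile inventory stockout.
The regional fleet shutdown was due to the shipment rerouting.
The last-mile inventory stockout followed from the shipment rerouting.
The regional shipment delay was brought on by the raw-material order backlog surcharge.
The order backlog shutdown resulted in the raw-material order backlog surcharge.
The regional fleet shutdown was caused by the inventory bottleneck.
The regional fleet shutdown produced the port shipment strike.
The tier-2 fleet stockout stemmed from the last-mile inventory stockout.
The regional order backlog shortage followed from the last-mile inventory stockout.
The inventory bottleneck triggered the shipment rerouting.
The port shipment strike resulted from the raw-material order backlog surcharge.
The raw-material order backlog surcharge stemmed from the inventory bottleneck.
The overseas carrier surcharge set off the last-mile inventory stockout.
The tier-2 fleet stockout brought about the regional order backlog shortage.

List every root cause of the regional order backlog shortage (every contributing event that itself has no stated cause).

the inventory bottleneck, the overseas carrier surcharge

Tracing upstream from the regional order backlog shortage: the regional order backlog shortage ← the last-mile inventory stockout ← the shipment rerouting ← the inventory bottleneck.
A separate upstream branch: the regional order backlog shortage ← the last-mile inventory stockout ← the overseas carrier surcharge.
Each of those chain origins has no stated cause.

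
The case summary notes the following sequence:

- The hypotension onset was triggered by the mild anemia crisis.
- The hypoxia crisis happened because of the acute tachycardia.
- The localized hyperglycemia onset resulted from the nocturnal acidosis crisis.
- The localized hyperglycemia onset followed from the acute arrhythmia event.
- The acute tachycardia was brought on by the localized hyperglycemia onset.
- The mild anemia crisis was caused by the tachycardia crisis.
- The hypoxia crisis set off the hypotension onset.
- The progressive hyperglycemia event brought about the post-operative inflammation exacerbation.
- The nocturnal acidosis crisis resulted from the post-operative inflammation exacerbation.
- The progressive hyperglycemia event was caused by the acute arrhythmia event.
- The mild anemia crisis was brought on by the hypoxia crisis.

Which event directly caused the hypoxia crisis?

Upstream contributors include the acute arrhythmia event, the progressive hyperglycemia event, the post-operative inflammation exacerbation, the nocturnal acidosis crisis, the localized hyperglycemia onset, but only the acute tachycardia feeds directly into the hypoxia crisis.

the acute tachycardia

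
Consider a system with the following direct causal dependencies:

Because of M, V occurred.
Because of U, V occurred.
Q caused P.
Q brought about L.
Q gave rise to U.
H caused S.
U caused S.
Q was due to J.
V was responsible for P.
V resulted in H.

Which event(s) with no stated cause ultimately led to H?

Tracing upstream from H: H ← V ← U ← Q ← J.
A separate upstream branch: H ← V ← M.
Each of those chain origins has no stated cause.

J, M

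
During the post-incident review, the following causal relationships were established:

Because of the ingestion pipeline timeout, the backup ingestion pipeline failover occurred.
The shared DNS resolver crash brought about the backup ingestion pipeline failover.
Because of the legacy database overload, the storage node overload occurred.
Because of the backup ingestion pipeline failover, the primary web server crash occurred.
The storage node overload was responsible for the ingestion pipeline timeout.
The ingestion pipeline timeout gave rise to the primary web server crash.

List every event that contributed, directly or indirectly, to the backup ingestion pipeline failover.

the ingestion pipeline timeout, the legacy database overload, the shared DNS resolver crash, the storage node overload

Immediate causes of the backup ingestion pipeline failover: the ingestion pipeline timeout, the shared DNS resolver crash.
Further upstream: the legacy database overload, the storage node overload.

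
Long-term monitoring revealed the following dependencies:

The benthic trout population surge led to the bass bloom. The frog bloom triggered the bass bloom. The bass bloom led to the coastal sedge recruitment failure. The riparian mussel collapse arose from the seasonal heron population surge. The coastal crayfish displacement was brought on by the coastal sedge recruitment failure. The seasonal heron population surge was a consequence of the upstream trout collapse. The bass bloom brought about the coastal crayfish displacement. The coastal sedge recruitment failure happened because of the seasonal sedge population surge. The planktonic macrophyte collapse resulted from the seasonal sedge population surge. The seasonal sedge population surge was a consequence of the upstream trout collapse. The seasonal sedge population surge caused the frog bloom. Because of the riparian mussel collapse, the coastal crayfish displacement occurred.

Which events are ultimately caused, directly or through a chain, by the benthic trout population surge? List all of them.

the bass bloom, the coastal crayfish displacement, the coastal sedge recruitment failure

Direct effects: the bass bloom.
2 steps out: the coastal sedge recruitment failure, the coastal crayfish displacement.
Not reachable from it: the upstream trout collapse, the seasonal sedge population surge, the seasonal heron population surge, the planktonic macrophyte collapse, the frog bloom, the riparian mussel collapse.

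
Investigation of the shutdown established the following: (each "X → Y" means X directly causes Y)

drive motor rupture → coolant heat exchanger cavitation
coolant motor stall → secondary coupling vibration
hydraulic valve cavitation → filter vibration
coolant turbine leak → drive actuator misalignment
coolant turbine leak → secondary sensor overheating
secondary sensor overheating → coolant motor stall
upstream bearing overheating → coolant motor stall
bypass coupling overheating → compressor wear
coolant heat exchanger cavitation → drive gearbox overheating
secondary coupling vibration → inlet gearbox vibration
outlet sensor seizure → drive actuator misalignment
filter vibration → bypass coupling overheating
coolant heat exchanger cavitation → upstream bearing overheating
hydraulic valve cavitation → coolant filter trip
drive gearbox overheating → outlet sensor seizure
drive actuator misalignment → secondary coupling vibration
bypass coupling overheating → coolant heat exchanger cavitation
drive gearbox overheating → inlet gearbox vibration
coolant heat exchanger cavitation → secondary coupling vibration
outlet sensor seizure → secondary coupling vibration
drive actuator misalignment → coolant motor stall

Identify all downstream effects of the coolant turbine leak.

the coolant motor stall, the drive actuator misalignment, the inlet gearbox vibration, the secondary coupling vibration, the secondary sensor overheating

Direct effects: the drive actuator misalignment, the secondary sensor overheating.
2 steps out: the coolant motor stall, the secondary coupling vibration.
3 steps out: the inlet gearbox vibration.
Not reachable from it: the hydraulic valve cavitation, the coolant filter trip, the drive motor rupture, the filter vibration, the bypass coupling overheating, the compressor wear, the coolant heat exchanger cavitation, the upstream bearing overheating, the drive gearbox overheating, the outlet sensor seizure.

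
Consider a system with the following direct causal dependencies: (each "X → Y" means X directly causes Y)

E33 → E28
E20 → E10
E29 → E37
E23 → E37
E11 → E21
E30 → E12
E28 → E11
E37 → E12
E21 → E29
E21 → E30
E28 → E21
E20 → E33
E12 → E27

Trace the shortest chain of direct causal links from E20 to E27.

E20 → E33 → E28 → E21 → E30 → E12 → E27

E20 → E33
E33 → E28
E28 → E21
E21 → E30
E30 → E12
E12 → E27
Length: 6 steps.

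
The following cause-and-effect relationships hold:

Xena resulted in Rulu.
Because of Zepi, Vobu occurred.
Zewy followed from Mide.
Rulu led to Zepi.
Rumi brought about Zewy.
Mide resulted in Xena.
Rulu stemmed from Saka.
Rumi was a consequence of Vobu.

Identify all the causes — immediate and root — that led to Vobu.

Mide, Rulu, Saka, Xena, Zepi

Immediate cause of Vobu: Zepi.
Further upstream: Mide, Xena, Rulu, Saka.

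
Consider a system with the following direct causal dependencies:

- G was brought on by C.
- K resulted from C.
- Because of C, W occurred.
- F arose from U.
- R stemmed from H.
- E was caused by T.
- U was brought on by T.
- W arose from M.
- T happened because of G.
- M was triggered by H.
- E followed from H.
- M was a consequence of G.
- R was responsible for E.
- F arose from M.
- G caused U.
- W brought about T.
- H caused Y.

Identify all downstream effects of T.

Direct effects: U, E.
2 steps out: F.
Not reachable from it: H, Y, R, C, K, G, M, W.

E, F, U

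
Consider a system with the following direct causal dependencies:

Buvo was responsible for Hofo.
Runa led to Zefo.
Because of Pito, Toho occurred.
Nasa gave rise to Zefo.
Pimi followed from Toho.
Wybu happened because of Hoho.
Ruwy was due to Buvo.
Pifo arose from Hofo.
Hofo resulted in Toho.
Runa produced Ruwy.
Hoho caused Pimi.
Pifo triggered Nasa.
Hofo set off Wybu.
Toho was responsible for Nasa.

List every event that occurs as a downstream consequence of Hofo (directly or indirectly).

Direct effects: Toho, Pifo, Wybu.
2 steps out: Pimi, Nasa.
3 steps out: Zefo.
Not reachable from it: Buvo, Hoho, Pito, Runa, Ruwy.

Nasa, Pifo, Pimi, Toho, Wybu, Zefo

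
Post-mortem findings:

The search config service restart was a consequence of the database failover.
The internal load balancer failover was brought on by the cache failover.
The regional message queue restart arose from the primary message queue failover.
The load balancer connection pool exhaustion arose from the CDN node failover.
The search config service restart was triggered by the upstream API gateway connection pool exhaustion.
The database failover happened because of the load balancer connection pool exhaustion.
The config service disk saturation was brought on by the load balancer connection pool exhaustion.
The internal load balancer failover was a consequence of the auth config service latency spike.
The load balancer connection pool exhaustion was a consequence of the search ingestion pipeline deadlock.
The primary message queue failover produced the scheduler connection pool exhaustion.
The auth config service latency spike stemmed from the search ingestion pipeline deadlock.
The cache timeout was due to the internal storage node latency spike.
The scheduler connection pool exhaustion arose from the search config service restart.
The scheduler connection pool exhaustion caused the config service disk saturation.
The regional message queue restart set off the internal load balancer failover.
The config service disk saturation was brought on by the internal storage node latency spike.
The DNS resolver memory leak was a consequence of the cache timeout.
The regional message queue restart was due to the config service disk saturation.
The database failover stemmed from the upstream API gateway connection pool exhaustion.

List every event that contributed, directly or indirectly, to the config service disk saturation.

Immediate causes of the config service disk saturation: the internal storage node latency spike, the load balancer connection pool exhaustion, the scheduler connection pool exhaustion.
Further upstream: the CDN node failover, the primary message queue failover, the search ingestion pipeline deadlock, the upstream API gateway connection pool exhaustion, the database failover, the search config service restart.

the CDN node failover, the database failover, the internal storage node latency spike, the load balancer connection pool exhaustion, the primary message queue failover, the scheduler connection pool exhaustion, the search config service restart, the search ingestion pipeline deadlock, the upstream API gateway connection pool exhaustion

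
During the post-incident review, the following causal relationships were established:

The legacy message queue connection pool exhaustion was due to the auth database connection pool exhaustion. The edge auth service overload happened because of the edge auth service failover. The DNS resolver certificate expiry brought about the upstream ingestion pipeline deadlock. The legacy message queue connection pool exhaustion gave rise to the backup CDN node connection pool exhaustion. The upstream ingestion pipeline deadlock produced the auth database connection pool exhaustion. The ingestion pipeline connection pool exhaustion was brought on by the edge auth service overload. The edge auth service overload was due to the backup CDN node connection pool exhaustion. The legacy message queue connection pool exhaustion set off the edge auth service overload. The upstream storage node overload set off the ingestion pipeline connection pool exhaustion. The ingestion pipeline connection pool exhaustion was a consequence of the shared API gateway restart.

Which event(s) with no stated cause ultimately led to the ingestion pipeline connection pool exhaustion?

Tracing upstream from the ingestion pipeline connection pool exhaustion: the ingestion pipeline connection pool exhaustion ← the edge auth service overload ← the edge auth service failover.
A separate upstream branch: the ingestion pipeline connection pool exhaustion ← the shared API gateway restart.
A separate upstream branch: the ingestion pipeline connection pool exhaustion ← the edge auth service overload ← the legacy message queue connection pool exhaustion ← the auth database connection pool exhaustion ← the upstream ingestion pipeline deadlock ← the DNS resolver certificate expiry.
A separate upstream branch: the ingestion pipeline connection pool exhaustion ← the upstream storage node overload.
Each of those chain origins has no stated cause.

the DNS resolver certificate expiry, the edge auth service failover, the shared API gateway restart, the upstream storage node overload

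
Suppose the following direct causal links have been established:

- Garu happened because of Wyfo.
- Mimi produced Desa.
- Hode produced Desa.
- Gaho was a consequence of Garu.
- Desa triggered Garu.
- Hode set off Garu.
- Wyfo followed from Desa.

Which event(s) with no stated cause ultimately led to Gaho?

Hode, Mimi

Tracing upstream from Gaho: Gaho ← Garu ← Hode.
A separate upstream branch: Gaho ← Garu ← Desa ← Mimi.
Each of those chain origins has no stated cause.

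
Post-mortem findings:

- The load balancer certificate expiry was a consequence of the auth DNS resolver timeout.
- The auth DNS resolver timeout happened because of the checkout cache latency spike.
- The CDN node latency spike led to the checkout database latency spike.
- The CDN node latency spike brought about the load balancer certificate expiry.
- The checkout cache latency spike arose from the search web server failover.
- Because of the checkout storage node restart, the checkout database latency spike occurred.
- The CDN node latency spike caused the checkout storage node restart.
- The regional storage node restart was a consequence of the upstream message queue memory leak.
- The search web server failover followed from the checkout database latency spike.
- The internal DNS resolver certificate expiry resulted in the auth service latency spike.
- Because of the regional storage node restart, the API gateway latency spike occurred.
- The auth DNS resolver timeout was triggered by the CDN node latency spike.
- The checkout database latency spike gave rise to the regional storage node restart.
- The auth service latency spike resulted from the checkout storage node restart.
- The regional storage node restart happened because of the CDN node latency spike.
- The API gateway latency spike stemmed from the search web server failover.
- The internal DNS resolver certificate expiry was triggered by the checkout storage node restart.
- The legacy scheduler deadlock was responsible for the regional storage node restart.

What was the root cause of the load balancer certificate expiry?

Tracing upstream from the load balancer certificate expiry: the load balancer certificate expiry ← the CDN node latency spike.
The CDN node latency spike has no stated cause, so it is the root.

the CDN node latency spike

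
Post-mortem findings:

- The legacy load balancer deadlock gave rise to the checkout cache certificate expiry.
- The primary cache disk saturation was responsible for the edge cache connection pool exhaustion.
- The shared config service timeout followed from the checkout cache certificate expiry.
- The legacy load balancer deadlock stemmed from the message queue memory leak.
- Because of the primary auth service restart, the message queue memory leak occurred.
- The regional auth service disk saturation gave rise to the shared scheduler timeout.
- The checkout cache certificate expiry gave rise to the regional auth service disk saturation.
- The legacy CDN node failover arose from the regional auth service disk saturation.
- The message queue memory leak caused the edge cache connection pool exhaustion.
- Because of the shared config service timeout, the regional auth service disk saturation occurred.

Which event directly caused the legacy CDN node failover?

Upstream contributors include the primary auth service restart, the message queue memory leak, the legacy load balancer deadlock, the checkout cache certificate expiry, the shared config service timeout, but only the regional auth service disk saturation feeds directly into the legacy CDN node failover.

the regional auth service disk saturation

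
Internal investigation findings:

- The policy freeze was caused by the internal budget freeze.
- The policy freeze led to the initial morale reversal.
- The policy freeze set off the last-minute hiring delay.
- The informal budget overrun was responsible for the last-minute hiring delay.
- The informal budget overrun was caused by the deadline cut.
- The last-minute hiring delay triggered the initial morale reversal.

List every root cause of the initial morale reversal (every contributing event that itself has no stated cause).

Tracing upstream from the initial morale reversal: the initial morale reversal ← the last-minute hiring delay ← the informal budget overrun ← the deadline cut.
A separate upstream branch: the initial morale reversal ← the policy freeze ← the internal budget freeze.
Each of those chain origins has no stated cause.

the deadline cut, the internal budget freeze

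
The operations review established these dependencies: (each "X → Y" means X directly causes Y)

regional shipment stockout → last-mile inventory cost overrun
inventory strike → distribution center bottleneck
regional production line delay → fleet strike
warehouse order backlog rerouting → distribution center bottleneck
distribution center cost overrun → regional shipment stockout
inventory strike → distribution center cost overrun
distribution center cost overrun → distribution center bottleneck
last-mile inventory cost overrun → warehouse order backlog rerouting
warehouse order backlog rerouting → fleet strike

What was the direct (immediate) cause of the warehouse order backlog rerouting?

the last-mile inventory cost overrun

Upstream contributors include the inventory strike, the distribution center cost overrun, the regional shipment stockout, but only the last-mile inventory cost overrun feeds directly into the warehouse order backlog rerouting.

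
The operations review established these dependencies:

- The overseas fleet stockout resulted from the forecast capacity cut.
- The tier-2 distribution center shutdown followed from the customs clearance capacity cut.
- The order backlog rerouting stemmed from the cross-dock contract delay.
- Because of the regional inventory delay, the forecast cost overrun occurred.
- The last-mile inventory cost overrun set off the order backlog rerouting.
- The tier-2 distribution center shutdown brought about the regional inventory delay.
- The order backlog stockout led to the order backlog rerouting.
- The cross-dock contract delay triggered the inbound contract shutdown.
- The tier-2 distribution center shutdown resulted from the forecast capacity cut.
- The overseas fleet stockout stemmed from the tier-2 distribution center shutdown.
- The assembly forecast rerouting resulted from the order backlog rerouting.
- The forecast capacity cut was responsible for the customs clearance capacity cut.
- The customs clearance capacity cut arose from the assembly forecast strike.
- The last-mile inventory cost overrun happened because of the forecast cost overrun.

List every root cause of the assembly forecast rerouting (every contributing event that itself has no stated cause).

the assembly forecast strike, the cross-dock contract delay, the forecast capacity cut, the order backlog stockout

Tracing upstream from the assembly forecast rerouting: the assembly forecast rerouting ← the order backlog rerouting ← the last-mile inventory cost overrun ← the forecast cost overrun ← the regional inventory delay ← the tier-2 distribution center shutdown ← the customs clearance capacity cut ← the assembly forecast strike.
A separate upstream branch: the assembly forecast rerouting ← the order backlog rerouting ← the cross-dock contract delay.
A separate upstream branch: the assembly forecast rerouting ← the order backlog rerouting ← the last-mile inventory cost overrun ← the forecast cost overrun ← the regional inventory delay ← the tier-2 distribution center shutdown ← the forecast capacity cut.
A separate upstream branch: the assembly forecast rerouting ← the order backlog rerouting ← the order backlog stockout.
Each of those chain origins has no stated cause.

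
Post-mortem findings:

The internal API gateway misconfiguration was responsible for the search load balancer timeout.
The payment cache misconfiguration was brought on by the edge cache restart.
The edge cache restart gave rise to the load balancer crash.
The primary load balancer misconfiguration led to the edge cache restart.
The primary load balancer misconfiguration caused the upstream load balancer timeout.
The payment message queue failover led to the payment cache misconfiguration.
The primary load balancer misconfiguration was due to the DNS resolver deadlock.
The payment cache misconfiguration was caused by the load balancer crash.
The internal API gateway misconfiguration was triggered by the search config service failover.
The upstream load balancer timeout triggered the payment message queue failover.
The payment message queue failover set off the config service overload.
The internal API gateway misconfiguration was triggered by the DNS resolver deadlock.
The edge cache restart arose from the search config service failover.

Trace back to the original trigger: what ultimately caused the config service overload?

Tracing upstream from the config service overload: the config service overload ← the payment message queue failover ← the upstream load balancer timeout ← the primary load balancer misconfiguration ← the DNS resolver deadlock.
The DNS resolver deadlock has no stated cause, so it is the root.

the DNS resolver deadlock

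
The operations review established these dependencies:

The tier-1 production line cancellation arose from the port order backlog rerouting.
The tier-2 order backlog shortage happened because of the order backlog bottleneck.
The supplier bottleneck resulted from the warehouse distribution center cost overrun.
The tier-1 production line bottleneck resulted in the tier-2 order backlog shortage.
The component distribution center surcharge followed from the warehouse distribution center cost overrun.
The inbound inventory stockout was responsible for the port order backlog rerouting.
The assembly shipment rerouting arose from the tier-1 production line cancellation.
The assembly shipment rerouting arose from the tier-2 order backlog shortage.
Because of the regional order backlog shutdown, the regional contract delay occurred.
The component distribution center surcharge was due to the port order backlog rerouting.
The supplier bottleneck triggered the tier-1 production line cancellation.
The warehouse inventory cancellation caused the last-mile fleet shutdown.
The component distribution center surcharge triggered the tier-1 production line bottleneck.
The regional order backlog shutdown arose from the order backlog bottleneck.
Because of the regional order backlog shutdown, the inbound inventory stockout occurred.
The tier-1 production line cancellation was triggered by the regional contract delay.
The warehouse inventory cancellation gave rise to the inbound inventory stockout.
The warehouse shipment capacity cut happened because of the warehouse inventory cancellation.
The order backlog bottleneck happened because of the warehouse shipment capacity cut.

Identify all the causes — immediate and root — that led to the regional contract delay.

the order backlog bottleneck, the regional order backlog shutdown, the warehouse inventory cancellation, the warehouse shipment capacity cut

Immediate cause of the regional contract delay: the regional order backlog shutdown.
Further upstream: the warehouse inventory cancellation, the warehouse shipment capacity cut, the order backlog bottleneck.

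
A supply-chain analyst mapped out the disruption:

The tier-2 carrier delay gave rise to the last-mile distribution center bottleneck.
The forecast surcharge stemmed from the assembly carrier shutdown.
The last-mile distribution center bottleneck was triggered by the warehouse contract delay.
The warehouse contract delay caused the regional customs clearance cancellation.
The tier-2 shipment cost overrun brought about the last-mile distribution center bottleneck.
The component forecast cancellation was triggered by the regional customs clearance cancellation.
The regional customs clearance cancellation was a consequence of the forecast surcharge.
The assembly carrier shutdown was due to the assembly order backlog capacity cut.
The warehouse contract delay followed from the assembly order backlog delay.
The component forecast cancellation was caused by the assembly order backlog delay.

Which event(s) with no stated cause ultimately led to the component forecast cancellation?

Tracing upstream from the component forecast cancellation: the component forecast cancellation ← the assembly order backlog delay.
A separate upstream branch: the component forecast cancellation ← the regional customs clearance cancellation ← the forecast surcharge ← the assembly carrier shutdown ← the assembly order backlog capacity cut.
Each of those chain origins has no stated cause.

the assembly order backlog capacity cut, the assembly order backlog delay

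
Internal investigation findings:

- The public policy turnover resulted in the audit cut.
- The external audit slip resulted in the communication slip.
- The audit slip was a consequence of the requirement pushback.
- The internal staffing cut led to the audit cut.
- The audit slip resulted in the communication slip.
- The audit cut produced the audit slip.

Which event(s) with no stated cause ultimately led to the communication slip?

the external audit slip, the internal staffing cut, the public policy turnover, the requirement pushback

Tracing upstream from the communication slip: the communication slip ← the audit slip ← the audit cut ← the internal staffing cut.
A separate upstream branch: the communication slip ← the audit slip ← the audit cut ← the public policy turnover.
A separate upstream branch: the communication slip ← the audit slip ← the requirement pushback.
A separate upstream branch: the communication slip ← the external audit slip.
Each of those chain origins has no stated cause.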